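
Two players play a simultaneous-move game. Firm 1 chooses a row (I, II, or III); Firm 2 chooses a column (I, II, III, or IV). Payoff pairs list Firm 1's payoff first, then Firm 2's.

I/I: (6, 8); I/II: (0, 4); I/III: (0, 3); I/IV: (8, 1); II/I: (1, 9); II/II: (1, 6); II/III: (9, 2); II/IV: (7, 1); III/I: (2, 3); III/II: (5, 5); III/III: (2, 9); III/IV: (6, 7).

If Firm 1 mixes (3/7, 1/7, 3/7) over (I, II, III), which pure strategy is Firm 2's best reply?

Compute Firm 2's expected payoff from each pure strategy against the given mix.
I: (3/7)·8 + (1/7)·9 + (3/7)·3 = 6
II: (3/7)·4 + (1/7)·6 + (3/7)·5 = 33/7
III: (3/7)·3 + (1/7)·2 + (3/7)·9 = 38/7
IV: (3/7)·1 + (1/7)·1 + (3/7)·7 = 25/7
Highest expected payoff is 6, from I.

I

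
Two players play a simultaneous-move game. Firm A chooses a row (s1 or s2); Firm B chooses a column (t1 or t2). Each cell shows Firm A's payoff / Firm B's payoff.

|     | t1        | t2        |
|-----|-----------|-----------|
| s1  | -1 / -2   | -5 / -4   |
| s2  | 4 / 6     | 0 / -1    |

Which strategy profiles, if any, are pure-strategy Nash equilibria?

Find each player's best response to every opponent strategy; NE are the intersections.
Firm A's best responses — vs t1: s2 (payoff 4); vs t2: s2 (payoff 0).
Firm B's best responses — vs s1: t1 (payoff -2); vs s2: t1 (payoff 6).
The only mutual best response is (s2, t1); neither player gains by switching there.

(s2, t1)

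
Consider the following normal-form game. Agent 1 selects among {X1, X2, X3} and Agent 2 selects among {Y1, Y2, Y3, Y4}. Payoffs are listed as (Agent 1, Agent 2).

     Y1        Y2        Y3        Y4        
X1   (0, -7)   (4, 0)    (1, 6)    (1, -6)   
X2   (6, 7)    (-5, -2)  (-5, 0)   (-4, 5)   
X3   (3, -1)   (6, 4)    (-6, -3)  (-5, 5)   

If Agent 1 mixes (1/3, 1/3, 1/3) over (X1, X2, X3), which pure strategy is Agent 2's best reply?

Agent 2's best reply maximizes expected payoff against the mix.
Y1: (1/3)·(-7) + (1/3)·7 + (1/3)·(-1) = -1/3
Y2: (1/3)·0 + (1/3)·(-2) + (1/3)·4 = 2/3
Y3: (1/3)·6 + (1/3)·0 + (1/3)·(-3) = 1
Y4: (1/3)·(-6) + (1/3)·5 + (1/3)·5 = 4/3
Highest expected payoff is 4/3, from Y4.

Y4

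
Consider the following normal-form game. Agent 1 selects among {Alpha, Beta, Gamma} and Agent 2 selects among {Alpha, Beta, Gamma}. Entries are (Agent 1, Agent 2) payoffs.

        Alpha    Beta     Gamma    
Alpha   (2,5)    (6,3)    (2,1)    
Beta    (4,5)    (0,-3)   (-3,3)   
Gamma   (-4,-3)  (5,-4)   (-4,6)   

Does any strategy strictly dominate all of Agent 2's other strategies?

A strategy is strictly dominant if it gives Agent 2 a strictly higher payoff than every other strategy, against every choice by the opponent.
Alpha is not dominant: against Gamma, Gamma gives 6 > -3.
Beta is not dominant: against Alpha, Alpha gives 5 > 3.
Gamma is not dominant: against Alpha, Alpha gives 5 > 1.
No single strategy is best against every opponent action.

None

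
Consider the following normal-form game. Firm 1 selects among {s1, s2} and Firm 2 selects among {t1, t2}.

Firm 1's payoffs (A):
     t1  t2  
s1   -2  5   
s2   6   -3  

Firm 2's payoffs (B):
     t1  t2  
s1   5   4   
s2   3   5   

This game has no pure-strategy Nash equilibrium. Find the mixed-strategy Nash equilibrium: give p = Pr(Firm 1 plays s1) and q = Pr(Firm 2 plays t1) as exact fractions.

In a mixed NE each player is indifferent between their pure strategies, so the opponent's mix sets the indifference.
Firm 2 indifferent between t1 and t2: p·5 + (1−p)·3 = p·4 + (1−p)·5 ⟹ 3 + 2p = 5 + (-1)p ⟹ p = 2/3.
Firm 1 indifferent between s1 and s2: q·(-2) + (1−q)·5 = q·6 + (1−q)·(-3) ⟹ 5 + (-7)q = (-3) + 9q ⟹ q = 1/2.

p = 2/3, q = 1/2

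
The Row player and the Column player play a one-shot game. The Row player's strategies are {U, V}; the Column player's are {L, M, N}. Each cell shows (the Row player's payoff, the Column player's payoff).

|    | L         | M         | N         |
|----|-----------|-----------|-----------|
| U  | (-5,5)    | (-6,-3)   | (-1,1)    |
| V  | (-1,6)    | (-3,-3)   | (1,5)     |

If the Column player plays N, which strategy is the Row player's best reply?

V

With the Column player fixed at N, the Row player's payoffs are: U → -1, V → 1.
The maximum is 1, achieved by V.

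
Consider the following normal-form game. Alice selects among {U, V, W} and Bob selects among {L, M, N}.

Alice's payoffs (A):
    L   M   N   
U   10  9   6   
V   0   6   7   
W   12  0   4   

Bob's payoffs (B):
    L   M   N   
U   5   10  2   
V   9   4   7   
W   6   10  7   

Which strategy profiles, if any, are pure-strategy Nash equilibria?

(U, M)

Find each player's best response to every opponent strategy; NE are the intersections.
Alice's best responses — vs L: W (payoff 12); vs M: U (payoff 9); vs N: V (payoff 7).
Bob's best responses — vs U: M (payoff 10); vs V: L (payoff 9); vs W: M (payoff 10).
The only mutual best response is (U, M); neither player gains by switching there.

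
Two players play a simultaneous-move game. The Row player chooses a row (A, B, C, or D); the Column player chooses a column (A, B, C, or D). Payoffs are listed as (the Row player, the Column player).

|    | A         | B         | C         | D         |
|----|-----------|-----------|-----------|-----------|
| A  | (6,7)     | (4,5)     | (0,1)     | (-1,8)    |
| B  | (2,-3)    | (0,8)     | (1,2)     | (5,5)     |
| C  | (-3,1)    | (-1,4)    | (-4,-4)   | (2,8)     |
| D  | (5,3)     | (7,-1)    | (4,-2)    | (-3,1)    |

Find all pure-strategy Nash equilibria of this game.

No pure-strategy Nash equilibrium

Find each player's best response to every opponent strategy; NE are the intersections.
The Row player's best responses — vs A: A (payoff 6); vs B: D (payoff 7); vs C: D (payoff 4); vs D: B (payoff 5).
The Column player's best responses — vs A: D (payoff 8); vs B: B (payoff 8); vs C: D (payoff 8); vs D: A (payoff 3).
No cell has both players best-responding. For instance, the Row player's best reply to A is A, but against A the Column player prefers D over A.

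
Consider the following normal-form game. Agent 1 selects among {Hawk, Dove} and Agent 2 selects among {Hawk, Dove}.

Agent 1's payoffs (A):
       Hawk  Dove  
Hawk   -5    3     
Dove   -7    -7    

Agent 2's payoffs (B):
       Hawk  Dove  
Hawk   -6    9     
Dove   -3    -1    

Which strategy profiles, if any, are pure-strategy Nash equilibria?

Check mutual best responses: a cell is a NE iff neither player can gain by unilaterally deviating.
Agent 1's best responses — vs Hawk: Hawk (payoff -5); vs Dove: Hawk (payoff 3).
Agent 2's best responses — vs Hawk: Dove (payoff 9); vs Dove: Dove (payoff -1).
The only mutual best response is (Hawk, Dove); neither player gains by switching there.

(Hawk, Dove)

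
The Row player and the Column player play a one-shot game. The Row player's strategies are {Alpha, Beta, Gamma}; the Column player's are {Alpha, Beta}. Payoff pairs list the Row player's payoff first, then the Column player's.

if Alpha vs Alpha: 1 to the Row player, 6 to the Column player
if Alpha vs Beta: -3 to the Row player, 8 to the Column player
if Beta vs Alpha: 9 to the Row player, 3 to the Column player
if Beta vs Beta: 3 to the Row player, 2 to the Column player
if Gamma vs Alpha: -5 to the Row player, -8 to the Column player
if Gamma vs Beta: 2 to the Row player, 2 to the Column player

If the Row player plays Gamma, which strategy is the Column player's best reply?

Beta

With the Row player fixed at Gamma, the Column player's payoffs are: Alpha → -8, Beta → 2.
The maximum is 2, achieved by Beta.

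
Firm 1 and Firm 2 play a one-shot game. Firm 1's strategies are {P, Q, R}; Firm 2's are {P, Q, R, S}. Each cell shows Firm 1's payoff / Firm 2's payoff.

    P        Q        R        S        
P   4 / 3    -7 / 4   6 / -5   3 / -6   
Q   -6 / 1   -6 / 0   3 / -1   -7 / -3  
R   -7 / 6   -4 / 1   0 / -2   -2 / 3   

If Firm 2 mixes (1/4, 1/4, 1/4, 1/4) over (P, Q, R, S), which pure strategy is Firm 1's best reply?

P

Firm 1's best reply maximizes expected payoff against the mix.
P: (1/4)·4 + (1/4)·(-7) + (1/4)·6 + (1/4)·3 = 3/2
Q: (1/4)·(-6) + (1/4)·(-6) + (1/4)·3 + (1/4)·(-7) = -4
R: (1/4)·(-7) + (1/4)·(-4) + (1/4)·0 + (1/4)·(-2) = -13/4
Highest expected payoff is 3/2, from P.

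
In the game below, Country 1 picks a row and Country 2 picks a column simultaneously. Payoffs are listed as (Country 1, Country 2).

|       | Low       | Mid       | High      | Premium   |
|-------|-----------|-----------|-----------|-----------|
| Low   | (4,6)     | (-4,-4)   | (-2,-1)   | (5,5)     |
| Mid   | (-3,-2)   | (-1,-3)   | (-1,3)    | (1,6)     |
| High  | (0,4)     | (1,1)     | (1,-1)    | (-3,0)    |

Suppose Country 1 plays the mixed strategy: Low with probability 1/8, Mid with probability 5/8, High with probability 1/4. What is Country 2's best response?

Country 2's best reply maximizes expected payoff against the mix.
Low: (1/8)·6 + (5/8)·(-2) + (1/4)·4 = 1/2
Mid: (1/8)·(-4) + (5/8)·(-3) + (1/4)·1 = -17/8
High: (1/8)·(-1) + (5/8)·3 + (1/4)·(-1) = 3/2
Premium: (1/8)·5 + (5/8)·6 + (1/4)·0 = 35/8
Highest expected payoff is 35/8, from Premium.

Premium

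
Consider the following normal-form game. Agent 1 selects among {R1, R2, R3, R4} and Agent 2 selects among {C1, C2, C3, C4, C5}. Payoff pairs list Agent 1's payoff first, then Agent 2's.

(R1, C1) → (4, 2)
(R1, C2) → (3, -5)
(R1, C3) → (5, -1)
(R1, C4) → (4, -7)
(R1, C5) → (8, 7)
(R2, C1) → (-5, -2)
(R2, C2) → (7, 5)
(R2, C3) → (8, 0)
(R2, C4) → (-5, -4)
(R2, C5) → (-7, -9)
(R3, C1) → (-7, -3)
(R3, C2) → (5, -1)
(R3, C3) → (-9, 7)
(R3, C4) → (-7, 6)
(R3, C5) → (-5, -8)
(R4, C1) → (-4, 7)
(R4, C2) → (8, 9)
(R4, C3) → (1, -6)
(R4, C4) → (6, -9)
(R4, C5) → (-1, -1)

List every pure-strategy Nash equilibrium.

(R1, C5) and (R4, C2)

A profile is a Nash equilibrium when each player is best-responding to the other.
Agent 1's best responses — vs C1: R1 (payoff 4); vs C2: R4 (payoff 8); vs C3: R2 (payoff 8); vs C4: R4 (payoff 6); vs C5: R1 (payoff 8).
Agent 2's best responses — vs R1: C5 (payoff 7); vs R2: C2 (payoff 5); vs R3: C3 (payoff 7); vs R4: C2 (payoff 9).
Mutual best responses occur at (R1, C5) and (R4, C2); at each, neither player gains by switching.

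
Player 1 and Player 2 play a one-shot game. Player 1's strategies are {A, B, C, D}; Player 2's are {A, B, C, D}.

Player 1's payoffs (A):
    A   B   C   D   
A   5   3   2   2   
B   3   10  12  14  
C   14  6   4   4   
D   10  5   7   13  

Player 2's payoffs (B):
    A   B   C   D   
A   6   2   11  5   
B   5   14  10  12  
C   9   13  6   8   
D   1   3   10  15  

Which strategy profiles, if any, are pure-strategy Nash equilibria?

(B, B)

A profile is a Nash equilibrium when each player is best-responding to the other.
Player 1's best responses — vs A: C (payoff 14); vs B: B (payoff 10); vs C: B (payoff 12); vs D: B (payoff 14).
Player 2's best responses — vs A: C (payoff 11); vs B: B (payoff 14); vs C: B (payoff 13); vs D: D (payoff 15).
The only mutual best response is (B, B); neither player gains by switching there.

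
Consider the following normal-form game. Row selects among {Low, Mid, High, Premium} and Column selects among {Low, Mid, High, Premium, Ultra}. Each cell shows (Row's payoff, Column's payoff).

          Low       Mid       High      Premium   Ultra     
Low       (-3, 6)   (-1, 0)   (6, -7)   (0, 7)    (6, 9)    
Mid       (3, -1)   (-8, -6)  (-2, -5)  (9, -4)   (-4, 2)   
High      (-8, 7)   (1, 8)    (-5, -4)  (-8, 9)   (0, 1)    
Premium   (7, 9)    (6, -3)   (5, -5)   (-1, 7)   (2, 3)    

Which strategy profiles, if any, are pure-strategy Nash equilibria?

(Low, Ultra) and (Premium, Low)

Find each player's best response to every opponent strategy; NE are the intersections.
Row's best responses — vs Low: Premium (payoff 7); vs Mid: Premium (payoff 6); vs High: Low (payoff 6); vs Premium: Mid (payoff 9); vs Ultra: Low (payoff 6).
Column's best responses — vs Low: Ultra (payoff 9); vs Mid: Ultra (payoff 2); vs High: Premium (payoff 9); vs Premium: Low (payoff 9).
Mutual best responses occur at (Low, Ultra) and (Premium, Low); at each, neither player gains by switching.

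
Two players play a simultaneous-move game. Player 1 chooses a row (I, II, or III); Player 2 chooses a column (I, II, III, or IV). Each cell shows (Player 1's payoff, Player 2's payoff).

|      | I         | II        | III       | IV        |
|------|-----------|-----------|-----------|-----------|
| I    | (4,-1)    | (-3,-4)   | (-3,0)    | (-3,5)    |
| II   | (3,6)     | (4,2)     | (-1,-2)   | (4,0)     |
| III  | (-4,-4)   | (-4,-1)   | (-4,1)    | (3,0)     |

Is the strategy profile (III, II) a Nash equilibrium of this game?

No

Holding Player 2 at II: Player 1 gets -4 from III but could get 4 by switching to II. Player 1 has a profitable deviation.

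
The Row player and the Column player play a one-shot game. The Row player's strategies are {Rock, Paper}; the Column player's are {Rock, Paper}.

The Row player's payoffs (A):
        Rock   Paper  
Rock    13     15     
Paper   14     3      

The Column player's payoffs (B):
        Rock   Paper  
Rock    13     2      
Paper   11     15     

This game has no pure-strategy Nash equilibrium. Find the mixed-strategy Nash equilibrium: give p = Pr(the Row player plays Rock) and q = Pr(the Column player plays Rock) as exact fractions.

p = 4/15, q = 12/13

Each player's mixing probability is pinned down by making the *other* player indifferent.
The Column player indifferent between Rock and Paper: p·13 + (1−p)·11 = p·2 + (1−p)·15 ⟹ 11 + 2p = 15 + (-13)p ⟹ p = 4/15.
The Row player indifferent between Rock and Paper: q·13 + (1−q)·15 = q·14 + (1−q)·3 ⟹ 15 + (-2)q = 3 + 11q ⟹ q = 12/13.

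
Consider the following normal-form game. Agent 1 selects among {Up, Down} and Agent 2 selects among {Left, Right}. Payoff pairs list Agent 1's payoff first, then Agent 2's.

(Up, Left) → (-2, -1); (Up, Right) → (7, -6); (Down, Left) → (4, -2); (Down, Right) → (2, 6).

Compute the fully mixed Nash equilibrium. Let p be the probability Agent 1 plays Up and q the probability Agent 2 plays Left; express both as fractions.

Each player's mixing probability is pinned down by making the *other* player indifferent.
Agent 2 indifferent between Left and Right: p·(-1) + (1−p)·(-2) = p·(-6) + (1−p)·6 ⟹ (-2) + 1p = 6 + (-12)p ⟹ p = 8/13.
Agent 1 indifferent between Up and Down: q·(-2) + (1−q)·7 = q·4 + (1−q)·2 ⟹ 7 + (-9)q = 2 + 2q ⟹ q = 5/11.

p = 8/13, q = 5/11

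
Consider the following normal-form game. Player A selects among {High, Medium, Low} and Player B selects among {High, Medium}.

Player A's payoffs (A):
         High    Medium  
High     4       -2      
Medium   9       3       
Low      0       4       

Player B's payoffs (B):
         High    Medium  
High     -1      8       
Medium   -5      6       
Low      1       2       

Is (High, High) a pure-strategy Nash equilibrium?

No

Holding Player B at High: Player A gets 4 from High but could get 9 by switching to Medium. Player A has a profitable deviation.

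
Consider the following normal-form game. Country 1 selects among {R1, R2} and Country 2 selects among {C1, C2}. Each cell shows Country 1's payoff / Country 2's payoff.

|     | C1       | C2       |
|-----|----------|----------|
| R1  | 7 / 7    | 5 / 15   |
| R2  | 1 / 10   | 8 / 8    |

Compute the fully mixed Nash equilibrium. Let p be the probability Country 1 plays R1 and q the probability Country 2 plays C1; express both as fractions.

p = 1/5, q = 1/3

Each player's mixing probability is pinned down by making the *other* player indifferent.
Country 2 indifferent between C1 and C2: p·7 + (1−p)·10 = p·15 + (1−p)·8 ⟹ 10 + (-3)p = 8 + 7p ⟹ p = 1/5.
Country 1 indifferent between R1 and R2: q·7 + (1−q)·5 = q·1 + (1−q)·8 ⟹ 5 + 2q = 8 + (-7)q ⟹ q = 1/3.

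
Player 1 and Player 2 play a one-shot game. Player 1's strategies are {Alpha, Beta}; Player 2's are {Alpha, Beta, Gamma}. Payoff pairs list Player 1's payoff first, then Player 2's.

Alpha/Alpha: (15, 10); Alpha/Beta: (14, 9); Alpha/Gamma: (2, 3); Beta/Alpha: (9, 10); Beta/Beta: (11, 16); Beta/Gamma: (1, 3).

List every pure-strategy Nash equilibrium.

A profile is a Nash equilibrium when each player is best-responding to the other.
Player 1's best responses — vs Alpha: Alpha (payoff 15); vs Beta: Alpha (payoff 14); vs Gamma: Alpha (payoff 2).
Player 2's best responses — vs Alpha: Alpha (payoff 10); vs Beta: Beta (payoff 16).
The only mutual best response is (Alpha, Alpha); neither player gains by switching there.

(Alpha, Alpha)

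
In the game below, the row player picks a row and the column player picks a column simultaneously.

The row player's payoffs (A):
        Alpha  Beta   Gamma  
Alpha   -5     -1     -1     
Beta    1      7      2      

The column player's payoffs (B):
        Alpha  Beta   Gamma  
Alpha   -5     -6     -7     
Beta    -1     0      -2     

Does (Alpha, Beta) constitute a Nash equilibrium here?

No

Holding the column player at Beta: the row player gets -1 from Alpha but could get 7 by switching to Beta. The row player has a profitable deviation.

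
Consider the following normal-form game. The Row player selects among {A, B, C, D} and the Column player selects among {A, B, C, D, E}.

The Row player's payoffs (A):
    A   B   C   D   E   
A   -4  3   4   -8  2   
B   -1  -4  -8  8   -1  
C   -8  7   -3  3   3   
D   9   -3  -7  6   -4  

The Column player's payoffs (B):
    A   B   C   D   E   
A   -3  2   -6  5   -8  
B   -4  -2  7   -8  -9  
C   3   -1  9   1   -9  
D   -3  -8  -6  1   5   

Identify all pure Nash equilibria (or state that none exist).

None

A profile is a Nash equilibrium when each player is best-responding to the other.
The Row player's best responses — vs A: D (payoff 9); vs B: C (payoff 7); vs C: A (payoff 4); vs D: B (payoff 8); vs E: C (payoff 3).
The Column player's best responses — vs A: D (payoff 5); vs B: C (payoff 7); vs C: C (payoff 9); vs D: E (payoff 5).
No cell has both players best-responding. For instance, the Row player's best reply to D is B, but against B the Column player prefers C over D.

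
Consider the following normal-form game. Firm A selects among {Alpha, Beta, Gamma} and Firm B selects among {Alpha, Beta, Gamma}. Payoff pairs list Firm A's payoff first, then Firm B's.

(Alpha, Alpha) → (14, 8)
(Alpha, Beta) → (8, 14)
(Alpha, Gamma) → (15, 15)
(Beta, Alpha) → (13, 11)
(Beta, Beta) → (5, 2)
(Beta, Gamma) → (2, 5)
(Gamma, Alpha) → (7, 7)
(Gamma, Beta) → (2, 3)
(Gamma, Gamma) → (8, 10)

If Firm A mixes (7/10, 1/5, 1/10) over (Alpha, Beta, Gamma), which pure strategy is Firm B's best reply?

Gamma

Compute Firm B's expected payoff from each pure strategy against the given mix.
Alpha: (7/10)·8 + (1/5)·11 + (1/10)·7 = 17/2
Beta: (7/10)·14 + (1/5)·2 + (1/10)·3 = 21/2
Gamma: (7/10)·15 + (1/5)·5 + (1/10)·10 = 25/2
Highest expected payoff is 25/2, from Gamma.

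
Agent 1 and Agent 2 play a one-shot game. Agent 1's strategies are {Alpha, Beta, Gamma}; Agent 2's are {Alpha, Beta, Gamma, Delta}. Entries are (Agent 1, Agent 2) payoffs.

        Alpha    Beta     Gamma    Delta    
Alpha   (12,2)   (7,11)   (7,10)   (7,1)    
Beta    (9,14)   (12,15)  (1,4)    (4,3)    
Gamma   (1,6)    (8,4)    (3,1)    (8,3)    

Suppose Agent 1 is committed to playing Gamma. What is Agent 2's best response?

With Agent 1 fixed at Gamma, Agent 2's payoffs are: Alpha → 6, Beta → 4, Gamma → 1, Delta → 3.
The maximum is 6, achieved by Alpha.

Alpha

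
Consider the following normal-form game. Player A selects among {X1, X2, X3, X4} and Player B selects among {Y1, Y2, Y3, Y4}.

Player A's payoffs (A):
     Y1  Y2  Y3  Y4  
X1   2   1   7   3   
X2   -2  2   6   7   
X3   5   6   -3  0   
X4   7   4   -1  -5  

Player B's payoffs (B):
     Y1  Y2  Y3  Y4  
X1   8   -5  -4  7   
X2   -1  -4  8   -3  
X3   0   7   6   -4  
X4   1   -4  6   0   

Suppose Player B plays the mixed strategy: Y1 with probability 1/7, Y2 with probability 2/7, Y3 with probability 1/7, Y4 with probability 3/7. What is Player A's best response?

X2

Player A's best reply maximizes expected payoff against the mix.
X1: (1/7)·2 + (2/7)·1 + (1/7)·7 + (3/7)·3 = 20/7
X2: (1/7)·(-2) + (2/7)·2 + (1/7)·6 + (3/7)·7 = 29/7
X3: (1/7)·5 + (2/7)·6 + (1/7)·(-3) + (3/7)·0 = 2
X4: (1/7)·7 + (2/7)·4 + (1/7)·(-1) + (3/7)·(-5) = -1/7
Highest expected payoff is 29/7, from X2.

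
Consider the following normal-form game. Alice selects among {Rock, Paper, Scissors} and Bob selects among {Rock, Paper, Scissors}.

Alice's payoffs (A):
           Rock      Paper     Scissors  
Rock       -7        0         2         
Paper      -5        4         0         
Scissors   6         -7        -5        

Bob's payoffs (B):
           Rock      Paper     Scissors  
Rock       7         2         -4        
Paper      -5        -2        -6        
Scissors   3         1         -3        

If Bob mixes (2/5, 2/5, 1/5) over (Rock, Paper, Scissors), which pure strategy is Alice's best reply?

Paper

Alice's best reply maximizes expected payoff against the mix.
Rock: (2/5)·(-7) + (2/5)·0 + (1/5)·2 = -12/5
Paper: (2/5)·(-5) + (2/5)·4 + (1/5)·0 = -2/5
Scissors: (2/5)·6 + (2/5)·(-7) + (1/5)·(-5) = -7/5
Highest expected payoff is -2/5, from Paper.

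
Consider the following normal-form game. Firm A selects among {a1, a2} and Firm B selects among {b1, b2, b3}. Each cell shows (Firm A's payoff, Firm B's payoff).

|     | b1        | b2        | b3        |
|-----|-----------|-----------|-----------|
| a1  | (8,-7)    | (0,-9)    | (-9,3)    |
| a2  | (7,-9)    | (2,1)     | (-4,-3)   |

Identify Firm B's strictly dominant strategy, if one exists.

Check whether one of Firm B's strategies beats all alternatives regardless of what the opponent does.
b1 is not dominant: against a1, b3 gives 3 > -7.
b2 is not dominant: against a1, b1 gives -7 > -9.
b3 is not dominant: against a2, b2 gives 1 > -3.
No single strategy is best against every opponent action.

None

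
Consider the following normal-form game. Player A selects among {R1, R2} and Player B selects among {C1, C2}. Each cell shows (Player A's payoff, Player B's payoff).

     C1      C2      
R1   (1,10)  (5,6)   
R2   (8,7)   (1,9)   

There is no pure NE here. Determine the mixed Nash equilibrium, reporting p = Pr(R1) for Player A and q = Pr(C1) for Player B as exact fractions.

In a mixed NE each player is indifferent between their pure strategies, so the opponent's mix sets the indifference.
Player B indifferent between C1 and C2: p·10 + (1−p)·7 = p·6 + (1−p)·9 ⟹ 7 + 3p = 9 + (-3)p ⟹ p = 1/3.
Player A indifferent between R1 and R2: q·1 + (1−q)·5 = q·8 + (1−q)·1 ⟹ 5 + (-4)q = 1 + 7q ⟹ q = 4/11.

p = 1/3, q = 4/11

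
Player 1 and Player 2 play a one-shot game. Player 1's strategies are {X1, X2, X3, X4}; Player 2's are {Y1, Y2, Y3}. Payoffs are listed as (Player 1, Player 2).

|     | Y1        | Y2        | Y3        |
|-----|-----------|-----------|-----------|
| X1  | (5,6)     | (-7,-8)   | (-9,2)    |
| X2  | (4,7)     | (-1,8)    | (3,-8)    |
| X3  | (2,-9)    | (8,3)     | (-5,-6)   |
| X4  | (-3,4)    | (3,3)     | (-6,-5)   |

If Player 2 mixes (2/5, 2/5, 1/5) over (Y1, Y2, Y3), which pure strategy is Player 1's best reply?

Player 1's best reply maximizes expected payoff against the mix.
X1: (2/5)·5 + (2/5)·(-7) + (1/5)·(-9) = -13/5
X2: (2/5)·4 + (2/5)·(-1) + (1/5)·3 = 9/5
X3: (2/5)·2 + (2/5)·8 + (1/5)·(-5) = 3
X4: (2/5)·(-3) + (2/5)·3 + (1/5)·(-6) = -6/5
Highest expected payoff is 3, from X3.

X3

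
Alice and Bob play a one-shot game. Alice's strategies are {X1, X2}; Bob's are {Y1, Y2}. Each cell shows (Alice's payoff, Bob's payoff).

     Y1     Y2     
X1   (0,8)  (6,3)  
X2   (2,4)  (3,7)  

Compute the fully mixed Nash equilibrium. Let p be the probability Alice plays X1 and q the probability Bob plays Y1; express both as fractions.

p = 3/8, q = 3/5

In a mixed NE each player is indifferent between their pure strategies, so the opponent's mix sets the indifference.
Bob indifferent between Y1 and Y2: p·8 + (1−p)·4 = p·3 + (1−p)·7 ⟹ 4 + 4p = 7 + (-4)p ⟹ p = 3/8.
Alice indifferent between X1 and X2: q·0 + (1−q)·6 = q·2 + (1−q)·3 ⟹ 6 + (-6)q = 3 + (-1)q ⟹ q = 3/5.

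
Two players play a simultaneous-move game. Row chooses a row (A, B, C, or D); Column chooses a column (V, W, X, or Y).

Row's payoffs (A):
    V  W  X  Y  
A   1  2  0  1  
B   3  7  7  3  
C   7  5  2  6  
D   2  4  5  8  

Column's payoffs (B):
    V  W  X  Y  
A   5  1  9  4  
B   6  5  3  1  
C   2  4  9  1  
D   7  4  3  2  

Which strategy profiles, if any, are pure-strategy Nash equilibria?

None

Check mutual best responses: a cell is a NE iff neither player can gain by unilaterally deviating.
Row's best responses — vs V: C (payoff 7); vs W: B (payoff 7); vs X: B (payoff 7); vs Y: D (payoff 8).
Column's best responses — vs A: X (payoff 9); vs B: V (payoff 6); vs C: X (payoff 9); vs D: V (payoff 7).
No cell has both players best-responding. For instance, Row's best reply to V is C, but against C Column prefers X over V.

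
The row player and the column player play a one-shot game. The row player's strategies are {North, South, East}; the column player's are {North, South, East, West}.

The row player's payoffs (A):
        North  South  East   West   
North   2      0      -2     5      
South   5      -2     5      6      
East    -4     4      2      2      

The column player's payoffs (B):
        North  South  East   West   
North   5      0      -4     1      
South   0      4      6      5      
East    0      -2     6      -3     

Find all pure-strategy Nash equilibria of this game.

Check mutual best responses: a cell is a NE iff neither player can gain by unilaterally deviating.
The row player's best responses — vs North: South (payoff 5); vs South: East (payoff 4); vs East: South (payoff 5); vs West: South (payoff 6).
The column player's best responses — vs North: North (payoff 5); vs South: East (payoff 6); vs East: East (payoff 6).
The only mutual best response is (South, East); neither player gains by switching there.

(South, East)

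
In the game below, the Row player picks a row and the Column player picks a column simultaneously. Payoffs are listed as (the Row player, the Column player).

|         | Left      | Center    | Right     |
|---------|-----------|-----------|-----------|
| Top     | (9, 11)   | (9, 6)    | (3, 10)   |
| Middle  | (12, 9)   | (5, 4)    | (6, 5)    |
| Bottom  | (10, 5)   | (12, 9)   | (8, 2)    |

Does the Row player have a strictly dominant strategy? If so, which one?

None

A strategy is strictly dominant if it gives the Row player a strictly higher payoff than every other strategy, against every choice by the opponent.
Top is not dominant: against Left, Middle gives 12 > 9.
Middle is not dominant: against Center, Top gives 9 > 5.
Bottom is not dominant: against Left, Middle gives 12 > 10.
No single strategy is best against every opponent action.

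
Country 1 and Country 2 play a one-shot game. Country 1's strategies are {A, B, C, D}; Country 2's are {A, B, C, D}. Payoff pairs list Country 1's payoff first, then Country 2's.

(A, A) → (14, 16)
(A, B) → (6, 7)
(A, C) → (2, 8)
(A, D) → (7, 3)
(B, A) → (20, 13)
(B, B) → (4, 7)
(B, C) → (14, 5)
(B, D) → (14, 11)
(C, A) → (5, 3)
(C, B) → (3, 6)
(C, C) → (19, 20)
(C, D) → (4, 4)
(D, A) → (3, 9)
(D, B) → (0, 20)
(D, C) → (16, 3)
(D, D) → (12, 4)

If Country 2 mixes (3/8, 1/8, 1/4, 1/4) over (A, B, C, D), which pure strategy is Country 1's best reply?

B

Country 1's best reply maximizes expected payoff against the mix.
A: (3/8)·14 + (1/8)·6 + (1/4)·2 + (1/4)·7 = 33/4
B: (3/8)·20 + (1/8)·4 + (1/4)·14 + (1/4)·14 = 15
C: (3/8)·5 + (1/8)·3 + (1/4)·19 + (1/4)·4 = 8
D: (3/8)·3 + (1/8)·0 + (1/4)·16 + (1/4)·12 = 65/8
Highest expected payoff is 15, from B.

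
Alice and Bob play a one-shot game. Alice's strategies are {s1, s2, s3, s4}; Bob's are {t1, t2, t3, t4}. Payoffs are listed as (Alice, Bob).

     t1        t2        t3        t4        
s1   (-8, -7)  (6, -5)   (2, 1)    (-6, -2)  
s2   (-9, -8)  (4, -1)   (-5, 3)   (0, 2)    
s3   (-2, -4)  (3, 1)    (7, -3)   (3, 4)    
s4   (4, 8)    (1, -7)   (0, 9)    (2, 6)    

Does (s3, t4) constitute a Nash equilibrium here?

Holding Bob at t4: Alice gets 3 from s3, versus -6 from s1, 0 from s2, 2 from s4. No profitable deviation for Alice.
Holding Alice at s3: Bob gets 4 from t4, versus -4 from t1, 1 from t2, -3 from t3. No profitable deviation for Bob either.

Yes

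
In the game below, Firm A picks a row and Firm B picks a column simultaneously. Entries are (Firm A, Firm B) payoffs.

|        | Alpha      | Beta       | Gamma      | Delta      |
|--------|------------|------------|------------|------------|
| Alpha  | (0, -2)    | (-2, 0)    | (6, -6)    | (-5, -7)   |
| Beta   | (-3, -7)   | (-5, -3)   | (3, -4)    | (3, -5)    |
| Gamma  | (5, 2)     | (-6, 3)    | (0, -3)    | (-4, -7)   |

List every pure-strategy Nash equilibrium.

A profile is a Nash equilibrium when each player is best-responding to the other.
Firm A's best responses — vs Alpha: Gamma (payoff 5); vs Beta: Alpha (payoff -2); vs Gamma: Alpha (payoff 6); vs Delta: Beta (payoff 3).
Firm B's best responses — vs Alpha: Beta (payoff 0); vs Beta: Beta (payoff -3); vs Gamma: Beta (payoff 3).
The only mutual best response is (Alpha, Beta); neither player gains by switching there.

(Alpha, Beta)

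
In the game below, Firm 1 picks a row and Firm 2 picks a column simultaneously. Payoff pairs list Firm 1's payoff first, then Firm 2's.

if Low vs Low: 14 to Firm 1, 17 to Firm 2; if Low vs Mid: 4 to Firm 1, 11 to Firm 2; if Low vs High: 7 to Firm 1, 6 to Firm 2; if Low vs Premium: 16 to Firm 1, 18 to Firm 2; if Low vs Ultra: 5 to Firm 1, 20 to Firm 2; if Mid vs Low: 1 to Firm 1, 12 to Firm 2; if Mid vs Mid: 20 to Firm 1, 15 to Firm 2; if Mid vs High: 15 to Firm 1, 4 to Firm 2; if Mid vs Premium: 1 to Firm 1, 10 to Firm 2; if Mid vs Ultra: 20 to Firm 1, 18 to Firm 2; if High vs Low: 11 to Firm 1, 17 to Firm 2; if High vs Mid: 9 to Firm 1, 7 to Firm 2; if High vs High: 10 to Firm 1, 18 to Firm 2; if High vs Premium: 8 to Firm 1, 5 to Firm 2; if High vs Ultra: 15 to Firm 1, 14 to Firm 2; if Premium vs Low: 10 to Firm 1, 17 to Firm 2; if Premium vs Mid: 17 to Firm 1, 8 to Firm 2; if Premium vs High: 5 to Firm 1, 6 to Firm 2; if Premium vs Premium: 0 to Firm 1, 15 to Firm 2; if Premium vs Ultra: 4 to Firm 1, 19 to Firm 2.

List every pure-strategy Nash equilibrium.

Find each player's best response to every opponent strategy; NE are the intersections.
Firm 1's best responses — vs Low: Low (payoff 14); vs Mid: Mid (payoff 20); vs High: Mid (payoff 15); vs Premium: Low (payoff 16); vs Ultra: Mid (payoff 20).
Firm 2's best responses — vs Low: Ultra (payoff 20); vs Mid: Ultra (payoff 18); vs High: High (payoff 18); vs Premium: Ultra (payoff 19).
The only mutual best response is (Mid, Ultra); neither player gains by switching there.

(Mid, Ultra)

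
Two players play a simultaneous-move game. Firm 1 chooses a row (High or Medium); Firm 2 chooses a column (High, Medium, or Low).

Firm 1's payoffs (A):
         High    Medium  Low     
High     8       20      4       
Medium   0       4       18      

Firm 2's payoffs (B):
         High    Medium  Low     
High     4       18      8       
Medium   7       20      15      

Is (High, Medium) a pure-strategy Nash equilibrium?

Holding Firm 2 at Medium: Firm 1 gets 20 from High, versus 4 from Medium. No profitable deviation for Firm 1.
Holding Firm 1 at High: Firm 2 gets 18 from Medium, versus 4 from High, 8 from Low. No profitable deviation for Firm 2 either.

Yes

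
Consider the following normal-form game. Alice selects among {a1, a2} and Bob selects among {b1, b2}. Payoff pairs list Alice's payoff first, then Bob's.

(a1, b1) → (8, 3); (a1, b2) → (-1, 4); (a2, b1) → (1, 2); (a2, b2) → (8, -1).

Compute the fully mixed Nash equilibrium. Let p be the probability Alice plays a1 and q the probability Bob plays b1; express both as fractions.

Each player's mixing probability is pinned down by making the *other* player indifferent.
Bob indifferent between b1 and b2: p·3 + (1−p)·2 = p·4 + (1−p)·(-1) ⟹ 2 + 1p = (-1) + 5p ⟹ p = 3/4.
Alice indifferent between a1 and a2: q·8 + (1−q)·(-1) = q·1 + (1−q)·8 ⟹ (-1) + 9q = 8 + (-7)q ⟹ q = 9/16.

p = 3/4, q = 9/16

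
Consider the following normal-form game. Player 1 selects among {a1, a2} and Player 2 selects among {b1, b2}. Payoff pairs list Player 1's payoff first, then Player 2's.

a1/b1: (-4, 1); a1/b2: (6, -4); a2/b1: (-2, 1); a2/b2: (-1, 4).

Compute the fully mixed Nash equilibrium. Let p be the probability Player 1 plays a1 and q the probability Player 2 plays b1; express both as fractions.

In a mixed NE each player is indifferent between their pure strategies, so the opponent's mix sets the indifference.
Player 2 indifferent between b1 and b2: p·1 + (1−p)·1 = p·(-4) + (1−p)·4 ⟹ 1 + 0p = 4 + (-8)p ⟹ p = 3/8.
Player 1 indifferent between a1 and a2: q·(-4) + (1−q)·6 = q·(-2) + (1−q)·(-1) ⟹ 6 + (-10)q = (-1) + (-1)q ⟹ q = 7/9.

p = 3/8, q = 7/9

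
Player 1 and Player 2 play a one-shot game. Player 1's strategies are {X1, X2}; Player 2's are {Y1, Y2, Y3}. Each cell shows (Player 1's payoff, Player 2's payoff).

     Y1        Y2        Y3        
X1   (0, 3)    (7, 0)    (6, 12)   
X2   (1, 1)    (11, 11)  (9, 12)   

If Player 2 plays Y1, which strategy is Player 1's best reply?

With Player 2 fixed at Y1, Player 1's payoffs are: X1 → 0, X2 → 1.
The maximum is 1, achieved by X2.

X2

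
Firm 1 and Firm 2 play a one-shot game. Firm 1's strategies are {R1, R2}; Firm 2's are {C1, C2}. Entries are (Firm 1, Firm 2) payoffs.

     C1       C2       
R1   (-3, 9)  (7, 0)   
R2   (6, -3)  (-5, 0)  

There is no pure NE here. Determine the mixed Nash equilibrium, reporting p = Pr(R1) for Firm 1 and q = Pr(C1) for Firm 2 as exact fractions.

p = 1/4, q = 4/7

Each player's mixing probability is pinned down by making the *other* player indifferent.
Firm 2 indifferent between C1 and C2: p·9 + (1−p)·(-3) = p·0 + (1−p)·0 ⟹ (-3) + 12p = 0 + 0p ⟹ p = 1/4.
Firm 1 indifferent between R1 and R2: q·(-3) + (1−q)·7 = q·6 + (1−q)·(-5) ⟹ 7 + (-10)q = (-5) + 11q ⟹ q = 4/7.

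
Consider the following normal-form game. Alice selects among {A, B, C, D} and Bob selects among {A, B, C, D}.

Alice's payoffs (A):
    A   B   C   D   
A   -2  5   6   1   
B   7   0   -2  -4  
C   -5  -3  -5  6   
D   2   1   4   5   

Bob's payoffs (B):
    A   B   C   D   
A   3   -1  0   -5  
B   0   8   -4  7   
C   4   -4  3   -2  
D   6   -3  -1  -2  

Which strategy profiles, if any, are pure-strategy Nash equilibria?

None

Find each player's best response to every opponent strategy; NE are the intersections.
Alice's best responses — vs A: B (payoff 7); vs B: A (payoff 5); vs C: A (payoff 6); vs D: C (payoff 6).
Bob's best responses — vs A: A (payoff 3); vs B: B (payoff 8); vs C: A (payoff 4); vs D: A (payoff 6).
No cell has both players best-responding. For instance, Alice's best reply to B is A, but against A Bob prefers A over B.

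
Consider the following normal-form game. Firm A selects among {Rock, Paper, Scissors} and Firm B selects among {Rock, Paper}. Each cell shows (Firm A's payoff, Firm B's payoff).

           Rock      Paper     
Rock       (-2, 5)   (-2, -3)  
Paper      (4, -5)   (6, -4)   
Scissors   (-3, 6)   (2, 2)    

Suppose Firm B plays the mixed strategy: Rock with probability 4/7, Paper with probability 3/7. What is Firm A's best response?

Paper

Compute Firm A's expected payoff from each pure strategy against the given mix.
Rock: (4/7)·(-2) + (3/7)·(-2) = -2
Paper: (4/7)·4 + (3/7)·6 = 34/7
Scissors: (4/7)·(-3) + (3/7)·2 = -6/7
Highest expected payoff is 34/7, from Paper.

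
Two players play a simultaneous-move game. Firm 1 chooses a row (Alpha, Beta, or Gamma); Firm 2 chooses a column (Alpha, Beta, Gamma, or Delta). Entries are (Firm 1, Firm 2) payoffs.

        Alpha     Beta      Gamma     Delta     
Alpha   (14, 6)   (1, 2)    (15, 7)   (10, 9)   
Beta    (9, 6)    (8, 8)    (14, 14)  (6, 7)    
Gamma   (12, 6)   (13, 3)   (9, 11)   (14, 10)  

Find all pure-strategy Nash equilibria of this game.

Find each player's best response to every opponent strategy; NE are the intersections.
Firm 1's best responses — vs Alpha: Alpha (payoff 14); vs Beta: Gamma (payoff 13); vs Gamma: Alpha (payoff 15); vs Delta: Gamma (payoff 14).
Firm 2's best responses — vs Alpha: Delta (payoff 9); vs Beta: Gamma (payoff 14); vs Gamma: Gamma (payoff 11).
No cell has both players best-responding. For instance, Firm 1's best reply to Alpha is Alpha, but against Alpha Firm 2 prefers Delta over Alpha.

There is no pure-strategy Nash equilibrium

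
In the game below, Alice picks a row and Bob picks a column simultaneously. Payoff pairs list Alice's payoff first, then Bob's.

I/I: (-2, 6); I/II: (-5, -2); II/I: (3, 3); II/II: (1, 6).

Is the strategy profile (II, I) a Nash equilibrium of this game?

No

Holding Bob at I: Alice gets 3 from II, versus -2 from I. No profitable deviation for Alice.
Holding Alice at II: Bob gets 3 from I but could get 6 by switching to II. Bob has a profitable deviation.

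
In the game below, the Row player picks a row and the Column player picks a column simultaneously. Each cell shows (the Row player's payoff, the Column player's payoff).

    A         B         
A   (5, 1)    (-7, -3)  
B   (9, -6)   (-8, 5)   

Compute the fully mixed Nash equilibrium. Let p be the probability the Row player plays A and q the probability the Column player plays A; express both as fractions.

In a mixed NE each player is indifferent between their pure strategies, so the opponent's mix sets the indifference.
The Column player indifferent between A and B: p·1 + (1−p)·(-6) = p·(-3) + (1−p)·5 ⟹ (-6) + 7p = 5 + (-8)p ⟹ p = 11/15.
The Row player indifferent between A and B: q·5 + (1−q)·(-7) = q·9 + (1−q)·(-8) ⟹ (-7) + 12q = (-8) + 17q ⟹ q = 1/5.

p = 11/15, q = 1/5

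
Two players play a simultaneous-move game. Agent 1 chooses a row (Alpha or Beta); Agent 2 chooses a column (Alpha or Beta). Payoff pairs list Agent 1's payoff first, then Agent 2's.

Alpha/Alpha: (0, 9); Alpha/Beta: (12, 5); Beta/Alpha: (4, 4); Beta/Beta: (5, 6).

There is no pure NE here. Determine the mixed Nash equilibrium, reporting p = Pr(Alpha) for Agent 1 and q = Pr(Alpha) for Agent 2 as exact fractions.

In a mixed NE each player is indifferent between their pure strategies, so the opponent's mix sets the indifference.
Agent 2 indifferent between Alpha and Beta: p·9 + (1−p)·4 = p·5 + (1−p)·6 ⟹ 4 + 5p = 6 + (-1)p ⟹ p = 1/3.
Agent 1 indifferent between Alpha and Beta: q·0 + (1−q)·12 = q·4 + (1−q)·5 ⟹ 12 + (-12)q = 5 + (-1)q ⟹ q = 7/11.

p = 1/3, q = 7/11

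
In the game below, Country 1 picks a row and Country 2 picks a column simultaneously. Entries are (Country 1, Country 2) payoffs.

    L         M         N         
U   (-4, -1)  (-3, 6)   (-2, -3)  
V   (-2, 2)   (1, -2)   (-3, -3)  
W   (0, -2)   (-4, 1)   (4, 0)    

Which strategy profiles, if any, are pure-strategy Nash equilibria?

A profile is a Nash equilibrium when each player is best-responding to the other.
Country 1's best responses — vs L: W (payoff 0); vs M: V (payoff 1); vs N: W (payoff 4).
Country 2's best responses — vs U: M (payoff 6); vs V: L (payoff 2); vs W: M (payoff 1).
No cell has both players best-responding. For instance, Country 1's best reply to L is W, but against W Country 2 prefers M over L.

None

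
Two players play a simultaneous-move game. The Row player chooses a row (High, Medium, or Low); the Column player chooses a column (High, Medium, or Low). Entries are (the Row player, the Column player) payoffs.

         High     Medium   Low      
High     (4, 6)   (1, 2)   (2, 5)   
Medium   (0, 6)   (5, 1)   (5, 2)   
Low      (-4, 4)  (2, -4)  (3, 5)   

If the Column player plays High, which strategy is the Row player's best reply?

High

With the Column player fixed at High, the Row player's payoffs are: High → 4, Medium → 0, Low → -4.
The maximum is 4, achieved by High.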